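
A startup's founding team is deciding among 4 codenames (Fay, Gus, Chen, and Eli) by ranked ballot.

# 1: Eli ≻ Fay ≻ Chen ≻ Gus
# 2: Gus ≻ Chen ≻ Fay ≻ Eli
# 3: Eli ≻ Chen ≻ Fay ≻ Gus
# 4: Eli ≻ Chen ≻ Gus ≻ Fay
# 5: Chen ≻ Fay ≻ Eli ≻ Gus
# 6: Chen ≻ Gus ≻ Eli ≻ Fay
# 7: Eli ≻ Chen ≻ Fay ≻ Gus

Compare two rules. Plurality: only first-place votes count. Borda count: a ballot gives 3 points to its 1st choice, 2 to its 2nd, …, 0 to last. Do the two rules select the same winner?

Plurality first-place counts: Fay 0, Gus 1, Chen 2, Eli 4 → Eli.
Borda totals: Fay 7, Gus 6, Chen 15, Eli 14 → Chen.
The two rules disagree: plurality picks Eli, Borda picks Chen.

No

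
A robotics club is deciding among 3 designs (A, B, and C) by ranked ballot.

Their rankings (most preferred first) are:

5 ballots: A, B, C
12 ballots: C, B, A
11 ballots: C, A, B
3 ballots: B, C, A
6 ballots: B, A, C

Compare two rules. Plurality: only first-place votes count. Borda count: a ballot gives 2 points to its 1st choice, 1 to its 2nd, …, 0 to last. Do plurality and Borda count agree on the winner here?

Yes

Plurality first-place counts: A 5, B 9, C 23 → C.
Borda totals: A 27, B 35, C 49 → C.
The two rules agree on C.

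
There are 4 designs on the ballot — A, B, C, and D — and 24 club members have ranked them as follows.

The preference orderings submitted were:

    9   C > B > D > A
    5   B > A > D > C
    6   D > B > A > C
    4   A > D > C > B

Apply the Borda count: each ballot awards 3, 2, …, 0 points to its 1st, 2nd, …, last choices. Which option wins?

B

Borda scores:
  A: 9·0 + 5·2 + 6·1 + 4·3 = 28
  B: 9·2 + 5·3 + 6·2 + 4·0 = 45
  C: 9·3 + 5·0 + 6·0 + 4·1 = 31
  D: 9·1 + 5·1 + 6·3 + 4·2 = 40
B has the highest total.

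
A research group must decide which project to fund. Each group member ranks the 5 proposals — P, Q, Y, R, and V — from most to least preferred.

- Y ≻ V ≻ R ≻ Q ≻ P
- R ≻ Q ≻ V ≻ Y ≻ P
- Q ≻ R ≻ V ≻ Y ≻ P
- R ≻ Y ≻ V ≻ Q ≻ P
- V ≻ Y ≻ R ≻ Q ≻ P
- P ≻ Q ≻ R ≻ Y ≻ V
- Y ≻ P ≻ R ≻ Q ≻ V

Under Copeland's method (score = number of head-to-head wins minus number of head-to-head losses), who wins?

Pairwise results:
  P vs Q: Q wins 5–2.
  P vs Y: Y wins 6–1.
  P vs R: R wins 5–2.
  P vs V: V wins 5–2.
  Q vs Y: Y wins 4–3.
  Q vs R: R wins 5–2.
  Q vs V: Q wins 4–3.
  Y vs R: R wins 4–3.
  Y vs V: Y wins 4–3.
  R vs V: R wins 5–2.
Copeland scores (wins − losses):
  P: 0 − 4 = -4
  Q: 2 − 2 = 0
  Y: 3 − 1 = 2
  R: 4 − 0 = 4
  V: 1 − 3 = -2
R has the best Copeland score.

R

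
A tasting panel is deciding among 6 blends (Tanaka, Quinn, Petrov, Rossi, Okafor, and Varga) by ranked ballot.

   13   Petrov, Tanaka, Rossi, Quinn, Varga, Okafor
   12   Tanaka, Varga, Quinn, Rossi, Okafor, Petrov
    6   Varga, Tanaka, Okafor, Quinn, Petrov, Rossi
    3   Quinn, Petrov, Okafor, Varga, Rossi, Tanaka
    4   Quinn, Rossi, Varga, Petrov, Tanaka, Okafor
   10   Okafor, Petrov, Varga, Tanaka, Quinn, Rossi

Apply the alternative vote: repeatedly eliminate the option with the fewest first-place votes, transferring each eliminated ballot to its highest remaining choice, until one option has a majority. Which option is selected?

Round 1: Petrov 13, Tanaka 12, Okafor 10, Quinn 7, Varga 6, Rossi 0. Rossi has the fewest and is eliminated.
Round 2: Petrov 13, Tanaka 12, Okafor 10, Quinn 7, Varga 6. Varga has the fewest and is eliminated.
Round 3: Tanaka 18, Petrov 13, Okafor 10, Quinn 7. Quinn has the fewest and is eliminated.
Round 4: Petrov 20, Tanaka 18, Okafor 10. Okafor has the fewest and is eliminated.
Round 5: Petrov 30, Tanaka 18. Petrov has a majority.

Petrov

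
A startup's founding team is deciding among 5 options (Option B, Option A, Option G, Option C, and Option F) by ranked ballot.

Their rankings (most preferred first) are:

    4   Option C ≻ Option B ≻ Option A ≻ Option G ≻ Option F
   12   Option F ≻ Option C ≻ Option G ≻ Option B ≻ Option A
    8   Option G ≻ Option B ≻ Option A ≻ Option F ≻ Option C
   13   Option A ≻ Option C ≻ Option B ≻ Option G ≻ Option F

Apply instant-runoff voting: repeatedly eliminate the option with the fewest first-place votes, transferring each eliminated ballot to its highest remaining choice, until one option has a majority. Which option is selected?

Option A

Round 1: Option A 13, Option F 12, Option G 8, Option C 4, Option B 0. Option B has the fewest and is eliminated.
Round 2: Option A 13, Option F 12, Option G 8, Option C 4. Option C has the fewest and is eliminated.
Round 3: Option A 17, Option F 12, Option G 8. Option G has the fewest and is eliminated.
Round 4: Option A 25, Option F 12. Option A has a majority.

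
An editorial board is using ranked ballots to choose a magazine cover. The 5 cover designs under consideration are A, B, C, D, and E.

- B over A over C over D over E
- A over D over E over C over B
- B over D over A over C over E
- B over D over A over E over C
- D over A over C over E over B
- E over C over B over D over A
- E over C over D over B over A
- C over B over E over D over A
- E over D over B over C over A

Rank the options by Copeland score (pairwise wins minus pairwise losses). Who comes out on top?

Pairwise results:
  A vs B: B wins 7–2.
  A vs C: A wins 5–4.
  A vs D: D wins 7–2.
  A vs E: A wins 5–4.
  B vs C: C wins 5–4.
  B vs D: B wins 5–4.
  B vs E: E wins 5–4.
  C vs D: D wins 5–4.
  C vs E: E wins 5–4.
  D vs E: D wins 5–4.
Copeland scores (wins − losses):
  A: 2 − 2 = 0
  B: 2 − 2 = 0
  C: 1 − 3 = -2
  D: 3 − 1 = 2
  E: 2 − 2 = 0
D has the best Copeland score.

D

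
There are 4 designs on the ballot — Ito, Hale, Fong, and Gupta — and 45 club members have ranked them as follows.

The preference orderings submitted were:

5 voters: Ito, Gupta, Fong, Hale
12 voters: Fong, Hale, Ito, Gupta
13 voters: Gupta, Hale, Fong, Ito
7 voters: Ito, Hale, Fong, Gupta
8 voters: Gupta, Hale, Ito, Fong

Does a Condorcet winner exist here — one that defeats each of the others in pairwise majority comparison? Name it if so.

There is no Condorcet winner

Head-to-head results (45 voters total):
Ito vs Hale: Hale wins 33–12.
Ito vs Fong: Fong wins 25–20.
Ito vs Gupta: Ito wins 24–21.
Hale vs Fong: Hale wins 28–17.
Hale vs Gupta: Gupta wins 26–19.
Fong vs Gupta: Gupta wins 26–19.
No candidate beats all others: Ito beats Gupta beats Hale beats Ito, a majority cycle.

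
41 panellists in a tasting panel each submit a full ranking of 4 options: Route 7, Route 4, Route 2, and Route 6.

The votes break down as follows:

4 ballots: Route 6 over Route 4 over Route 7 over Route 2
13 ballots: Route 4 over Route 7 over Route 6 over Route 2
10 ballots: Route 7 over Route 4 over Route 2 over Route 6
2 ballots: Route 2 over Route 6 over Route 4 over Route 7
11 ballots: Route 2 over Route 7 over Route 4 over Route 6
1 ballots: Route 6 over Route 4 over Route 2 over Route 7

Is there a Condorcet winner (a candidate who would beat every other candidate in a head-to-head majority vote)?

Head-to-head results (41 voters total):
Route 7 vs Route 4: Route 7 wins 21–20.
Route 7 vs Route 2: Route 7 wins 27–14.
Route 7 vs Route 6: Route 7 wins 34–7.
Route 4 vs Route 2: Route 4 wins 28–13.
Route 4 vs Route 6: Route 4 wins 34–7.
Route 2 vs Route 6: Route 2 wins 23–18.
Route 7 beats each rival — Route 4 (21–20), Route 2 (27–14), Route 6 (34–7) — so Route 7 is the Condorcet winner.

Yes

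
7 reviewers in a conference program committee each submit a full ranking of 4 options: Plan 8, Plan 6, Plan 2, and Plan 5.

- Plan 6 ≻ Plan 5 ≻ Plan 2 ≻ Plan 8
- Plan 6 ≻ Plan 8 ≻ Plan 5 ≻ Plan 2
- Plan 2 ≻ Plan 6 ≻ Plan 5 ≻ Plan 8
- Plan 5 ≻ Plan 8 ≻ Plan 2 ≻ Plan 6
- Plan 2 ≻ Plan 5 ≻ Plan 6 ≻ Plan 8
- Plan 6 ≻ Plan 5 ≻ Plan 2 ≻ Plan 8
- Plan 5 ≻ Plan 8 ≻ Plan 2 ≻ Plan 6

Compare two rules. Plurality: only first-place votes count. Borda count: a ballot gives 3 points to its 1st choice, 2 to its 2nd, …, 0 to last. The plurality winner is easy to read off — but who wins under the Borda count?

Plan 5

Plurality first-place counts: Plan 8 0, Plan 6 3, Plan 2 2, Plan 5 2 → Plan 6.
Borda totals: Plan 8 6, Plan 6 12, Plan 2 10, Plan 5 14 → Plan 5.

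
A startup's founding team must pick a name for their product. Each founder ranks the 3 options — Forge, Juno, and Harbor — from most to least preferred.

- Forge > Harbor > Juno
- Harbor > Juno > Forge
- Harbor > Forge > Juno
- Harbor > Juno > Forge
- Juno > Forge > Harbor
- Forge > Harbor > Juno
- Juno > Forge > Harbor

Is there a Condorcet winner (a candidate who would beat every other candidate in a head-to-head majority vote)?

Head-to-head results (7 voters total):
Forge vs Juno: Juno wins 4–3.
Forge vs Harbor: Forge wins 4–3.
Juno vs Harbor: Harbor wins 5–2.
No candidate beats all others: Forge beats Harbor beats Juno beats Forge, a majority cycle.

No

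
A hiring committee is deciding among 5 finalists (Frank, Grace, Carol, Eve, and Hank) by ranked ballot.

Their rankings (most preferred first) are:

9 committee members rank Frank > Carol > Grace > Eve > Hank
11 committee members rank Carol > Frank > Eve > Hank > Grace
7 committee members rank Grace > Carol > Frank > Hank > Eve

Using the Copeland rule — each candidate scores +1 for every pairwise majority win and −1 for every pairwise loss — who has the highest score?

Carol

Pairwise results:
  Frank vs Grace: Frank wins 20–7.
  Frank vs Carol: Carol wins 18–9.
  Frank vs Eve: Frank wins 27–0.
  Frank vs Hank: Frank wins 27–0.
  Grace vs Carol: Carol wins 20–7.
  Grace vs Eve: Grace wins 16–11.
  Grace vs Hank: Grace wins 16–11.
  Carol vs Eve: Carol wins 27–0.
  Carol vs Hank: Carol wins 27–0.
  Eve vs Hank: Eve wins 20–7.
Copeland scores (wins − losses):
  Frank: 3 − 1 = 2
  Grace: 2 − 2 = 0
  Carol: 4 − 0 = 4
  Eve: 1 − 3 = -2
  Hank: 0 − 4 = -4
Carol has the best Copeland score.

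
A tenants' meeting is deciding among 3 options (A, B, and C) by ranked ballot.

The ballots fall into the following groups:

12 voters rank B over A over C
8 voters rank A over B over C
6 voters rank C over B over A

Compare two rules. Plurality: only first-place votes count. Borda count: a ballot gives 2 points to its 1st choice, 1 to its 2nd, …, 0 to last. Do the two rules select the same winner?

Plurality first-place counts: A 8, B 12, C 6 → B.
Borda totals: A 28, B 38, C 12 → B.
The two rules agree on B.

Yes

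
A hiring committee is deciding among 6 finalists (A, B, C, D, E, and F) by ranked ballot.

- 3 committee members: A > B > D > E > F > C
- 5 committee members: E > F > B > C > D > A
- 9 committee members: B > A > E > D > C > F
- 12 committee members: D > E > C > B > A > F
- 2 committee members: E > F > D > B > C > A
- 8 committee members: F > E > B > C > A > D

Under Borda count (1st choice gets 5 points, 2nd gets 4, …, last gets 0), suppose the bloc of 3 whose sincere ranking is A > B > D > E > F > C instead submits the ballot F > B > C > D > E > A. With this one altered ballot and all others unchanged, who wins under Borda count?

E

Borda totals with the altered ballot: A 56, B 124, C 82, D 95, E 145, F 83.
The winner is unchanged: still E.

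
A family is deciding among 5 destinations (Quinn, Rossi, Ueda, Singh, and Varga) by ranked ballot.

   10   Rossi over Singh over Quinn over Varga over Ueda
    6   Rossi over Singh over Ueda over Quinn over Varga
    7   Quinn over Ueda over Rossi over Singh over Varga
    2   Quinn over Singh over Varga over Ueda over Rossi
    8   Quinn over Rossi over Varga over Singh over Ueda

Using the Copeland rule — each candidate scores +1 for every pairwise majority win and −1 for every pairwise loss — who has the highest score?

Pairwise results:
  Quinn vs Rossi: Quinn wins 17–16.
  Quinn vs Ueda: Quinn wins 27–6.
  Quinn vs Singh: Quinn wins 17–16.
  Quinn vs Varga: Quinn wins 33–0.
  Rossi vs Ueda: Rossi wins 24–9.
  Rossi vs Singh: Rossi wins 31–2.
  Rossi vs Varga: Rossi wins 31–2.
  Ueda vs Singh: Singh wins 26–7.
  Ueda vs Varga: Varga wins 20–13.
  Singh vs Varga: Singh wins 25–8.
Copeland scores (wins − losses):
  Quinn: 4 − 0 = 4
  Rossi: 3 − 1 = 2
  Ueda: 0 − 4 = -4
  Singh: 2 − 2 = 0
  Varga: 1 − 3 = -2
Quinn has the best Copeland score.

Quinn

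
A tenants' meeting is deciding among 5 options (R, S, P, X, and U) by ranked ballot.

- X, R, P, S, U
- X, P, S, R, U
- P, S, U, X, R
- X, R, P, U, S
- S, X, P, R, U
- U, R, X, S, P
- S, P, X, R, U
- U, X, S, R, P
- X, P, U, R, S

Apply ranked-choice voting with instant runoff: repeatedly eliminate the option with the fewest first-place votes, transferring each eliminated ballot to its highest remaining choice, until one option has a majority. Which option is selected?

X

Round 1: X 4, S 2, U 2, P 1, R 0. R has the fewest and is eliminated.
Round 2: X 4, S 2, U 2, P 1. P has the fewest and is eliminated.
Round 3: X 4, S 3, U 2. U has the fewest and is eliminated.
Round 4: X 6, S 3. X has a majority.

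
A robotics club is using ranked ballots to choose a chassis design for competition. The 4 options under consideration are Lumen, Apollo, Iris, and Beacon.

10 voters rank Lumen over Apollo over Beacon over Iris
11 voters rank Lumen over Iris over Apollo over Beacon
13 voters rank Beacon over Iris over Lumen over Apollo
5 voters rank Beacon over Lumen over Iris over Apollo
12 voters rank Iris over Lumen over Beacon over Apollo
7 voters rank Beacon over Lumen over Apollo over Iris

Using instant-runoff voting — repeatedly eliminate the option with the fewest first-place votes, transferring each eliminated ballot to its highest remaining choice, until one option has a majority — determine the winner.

Round 1: Beacon 25, Lumen 21, Iris 12, Apollo 0. Apollo has the fewest and is eliminated.
Round 2: Beacon 25, Lumen 21, Iris 12. Iris has the fewest and is eliminated.
Round 3: Lumen 33, Beacon 25. Lumen has a majority.

Lumen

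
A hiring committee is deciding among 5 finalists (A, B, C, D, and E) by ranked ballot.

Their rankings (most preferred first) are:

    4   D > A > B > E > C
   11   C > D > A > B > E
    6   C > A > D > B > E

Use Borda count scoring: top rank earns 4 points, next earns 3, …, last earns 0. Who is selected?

Borda scores:
  A: 4·3 + 11·2 + 6·3 = 52
  B: 4·2 + 11·1 + 6·1 = 25
  C: 4·0 + 11·4 + 6·4 = 68
  D: 4·4 + 11·3 + 6·2 = 61
  E: 4·1 + 11·0 + 6·0 = 4
C has the highest total.

C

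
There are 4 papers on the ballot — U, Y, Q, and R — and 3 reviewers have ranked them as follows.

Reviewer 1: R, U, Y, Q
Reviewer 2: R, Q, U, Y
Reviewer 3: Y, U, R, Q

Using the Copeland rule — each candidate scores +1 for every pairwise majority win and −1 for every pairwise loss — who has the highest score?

Pairwise results:
  U vs Y: U wins 2–1.
  U vs Q: U wins 2–1.
  U vs R: R wins 2–1.
  Y vs Q: Y wins 2–1.
  Y vs R: R wins 2–1.
  Q vs R: R wins 3–0.
Copeland scores (wins − losses):
  U: 2 − 1 = 1
  Y: 1 − 2 = -1
  Q: 0 − 3 = -3
  R: 3 − 0 = 3
R has the best Copeland score.

R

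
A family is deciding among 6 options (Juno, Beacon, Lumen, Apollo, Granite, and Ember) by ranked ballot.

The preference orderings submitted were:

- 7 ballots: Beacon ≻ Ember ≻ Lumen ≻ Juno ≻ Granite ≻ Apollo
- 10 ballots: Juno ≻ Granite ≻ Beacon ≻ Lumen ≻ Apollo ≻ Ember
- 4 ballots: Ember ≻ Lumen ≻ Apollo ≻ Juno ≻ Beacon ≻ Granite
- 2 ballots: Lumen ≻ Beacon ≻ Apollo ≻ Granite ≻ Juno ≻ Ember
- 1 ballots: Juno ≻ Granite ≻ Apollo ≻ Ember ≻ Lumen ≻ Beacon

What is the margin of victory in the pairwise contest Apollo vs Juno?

12

Ballots ranking Apollo above Juno: 4+2 = 6.
Ballots ranking Juno above Apollo: 7+10+1 = 18.
Juno wins 18–6, a margin of 12.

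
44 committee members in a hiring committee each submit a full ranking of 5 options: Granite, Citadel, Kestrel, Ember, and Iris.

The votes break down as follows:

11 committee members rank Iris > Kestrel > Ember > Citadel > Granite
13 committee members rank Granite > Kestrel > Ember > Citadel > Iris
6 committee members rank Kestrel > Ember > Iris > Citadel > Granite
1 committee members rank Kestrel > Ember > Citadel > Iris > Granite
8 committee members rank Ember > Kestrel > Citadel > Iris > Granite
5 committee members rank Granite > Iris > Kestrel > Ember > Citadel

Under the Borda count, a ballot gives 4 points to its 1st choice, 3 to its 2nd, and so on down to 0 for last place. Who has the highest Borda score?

Borda scores:
  Granite: 11·0 + 13·4 + 6·0 + 0 + 8·0 + 5·4 = 72
  Citadel: 11·1 + 13·1 + 6·1 + 2 + 8·2 + 5·0 = 48
  Kestrel: 11·3 + 13·3 + 6·4 + 4 + 8·3 + 5·2 = 134
  Ember: 11·2 + 13·2 + 6·3 + 3 + 8·4 + 5·1 = 106
  Iris: 11·4 + 13·0 + 6·2 + 1 + 8·1 + 5·3 = 80
Kestrel has the highest total.

Kestrel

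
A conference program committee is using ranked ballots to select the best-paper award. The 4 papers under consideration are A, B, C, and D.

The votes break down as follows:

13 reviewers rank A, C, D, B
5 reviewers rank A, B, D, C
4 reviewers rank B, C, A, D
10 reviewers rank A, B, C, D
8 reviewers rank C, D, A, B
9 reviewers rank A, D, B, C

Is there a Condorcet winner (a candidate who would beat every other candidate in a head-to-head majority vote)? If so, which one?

Head-to-head results (49 voters total):
A vs B: A wins 45–4.
A vs C: A wins 37–12.
A vs D: A wins 41–8.
B vs C: B wins 28–21.
B vs D: D wins 30–19.
C vs D: C wins 35–14.
A beats each rival — B (45–4), C (37–12), D (41–8) — so A is the Condorcet winner.

A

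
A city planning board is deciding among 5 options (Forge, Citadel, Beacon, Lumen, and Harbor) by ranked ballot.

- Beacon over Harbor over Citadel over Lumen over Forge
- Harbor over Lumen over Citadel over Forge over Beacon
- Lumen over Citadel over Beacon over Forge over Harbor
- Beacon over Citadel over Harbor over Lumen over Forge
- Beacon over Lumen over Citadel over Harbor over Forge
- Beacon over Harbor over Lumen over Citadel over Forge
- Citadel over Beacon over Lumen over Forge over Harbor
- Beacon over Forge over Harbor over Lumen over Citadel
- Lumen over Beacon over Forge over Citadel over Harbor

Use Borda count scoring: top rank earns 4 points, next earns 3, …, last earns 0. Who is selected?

Beacon

Borda scores:
  Forge: 0 + 1 + 1 + 0 + 0 + 0 + 1 + 3 + 2 = 8
  Citadel: 2 + 2 + 3 + 3 + 2 + 1 + 4 + 0 + 1 = 18
  Beacon: 4 + 0 + 2 + 4 + 4 + 4 + 3 + 4 + 3 = 28
  Lumen: 1 + 3 + 4 + 1 + 3 + 2 + 2 + 1 + 4 = 21
  Harbor: 3 + 4 + 0 + 2 + 1 + 3 + 0 + 2 + 0 = 15
Beacon has the highest total.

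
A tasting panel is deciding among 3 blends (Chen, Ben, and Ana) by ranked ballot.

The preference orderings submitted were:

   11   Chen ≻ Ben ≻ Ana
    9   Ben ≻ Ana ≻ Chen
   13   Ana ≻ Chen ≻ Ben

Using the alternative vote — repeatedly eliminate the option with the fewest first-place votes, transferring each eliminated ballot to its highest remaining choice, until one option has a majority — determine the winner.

Round 1: Ana 13, Chen 11, Ben 9. Ben has the fewest and is eliminated.
Round 2: Ana 22, Chen 11. Ana has a majority.

Ana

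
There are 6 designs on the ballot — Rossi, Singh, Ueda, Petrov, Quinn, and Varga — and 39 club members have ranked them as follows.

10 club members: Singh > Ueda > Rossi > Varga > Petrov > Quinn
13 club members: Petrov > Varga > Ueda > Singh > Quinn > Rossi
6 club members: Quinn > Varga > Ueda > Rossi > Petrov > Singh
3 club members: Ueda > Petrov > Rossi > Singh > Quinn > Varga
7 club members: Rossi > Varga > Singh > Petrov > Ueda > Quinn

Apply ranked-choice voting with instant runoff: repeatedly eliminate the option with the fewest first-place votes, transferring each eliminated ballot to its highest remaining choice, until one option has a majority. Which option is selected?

Round 1: Petrov 13, Singh 10, Rossi 7, Quinn 6, Ueda 3, Varga 0. Varga has the fewest and is eliminated.
Round 2: Petrov 13, Singh 10, Rossi 7, Quinn 6, Ueda 3. Ueda has the fewest and is eliminated.
Round 3: Petrov 16, Singh 10, Rossi 7, Quinn 6. Quinn has the fewest and is eliminated.
Round 4: Petrov 16, Rossi 13, Singh 10. Singh has the fewest and is eliminated.
Round 5: Rossi 23, Petrov 16. Rossi has a majority.

Rossi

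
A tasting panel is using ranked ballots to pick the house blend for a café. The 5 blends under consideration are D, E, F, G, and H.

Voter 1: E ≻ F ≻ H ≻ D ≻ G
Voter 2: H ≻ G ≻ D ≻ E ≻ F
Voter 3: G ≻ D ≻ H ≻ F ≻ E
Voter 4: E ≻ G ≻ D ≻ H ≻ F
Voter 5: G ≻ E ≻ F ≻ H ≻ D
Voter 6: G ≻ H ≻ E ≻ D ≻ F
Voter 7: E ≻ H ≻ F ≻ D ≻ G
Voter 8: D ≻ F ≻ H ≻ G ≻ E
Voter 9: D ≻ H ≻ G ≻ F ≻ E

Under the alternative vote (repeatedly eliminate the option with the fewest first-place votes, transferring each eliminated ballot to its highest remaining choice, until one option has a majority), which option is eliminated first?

F

Round 1: E 3, G 3, D 2, H 1, F 0. F has the fewest and is eliminated.
Round 2: E 3, G 3, D 2, H 1. H has the fewest and is eliminated.
Round 3: G 4, E 3, D 2. D has the fewest and is eliminated.
Round 4: G 6, E 3. G has a majority.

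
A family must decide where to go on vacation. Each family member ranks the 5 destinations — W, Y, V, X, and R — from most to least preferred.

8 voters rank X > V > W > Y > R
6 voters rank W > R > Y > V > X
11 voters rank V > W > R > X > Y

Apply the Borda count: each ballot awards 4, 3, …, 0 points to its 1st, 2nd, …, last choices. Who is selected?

V

Borda scores:
  W: 8·2 + 6·4 + 11·3 = 73
  Y: 8·1 + 6·2 + 11·0 = 20
  V: 8·3 + 6·1 + 11·4 = 74
  X: 8·4 + 6·0 + 11·1 = 43
  R: 8·0 + 6·3 + 11·2 = 40
V has the highest total.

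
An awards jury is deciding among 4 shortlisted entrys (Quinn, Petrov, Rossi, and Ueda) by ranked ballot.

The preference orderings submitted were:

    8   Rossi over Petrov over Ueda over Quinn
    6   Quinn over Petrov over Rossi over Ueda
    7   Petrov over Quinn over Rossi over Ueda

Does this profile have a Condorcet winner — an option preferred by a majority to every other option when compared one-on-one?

Yes

Head-to-head results (21 voters total):
Quinn vs Petrov: Petrov wins 15–6.
Quinn vs Rossi: Quinn wins 13–8.
Quinn vs Ueda: Quinn wins 13–8.
Petrov vs Rossi: Petrov wins 13–8.
Petrov vs Ueda: Petrov wins 21–0.
Rossi vs Ueda: Rossi wins 21–0.
Petrov beats each rival — Quinn (15–6), Rossi (13–8), Ueda (21–0) — so Petrov is the Condorcet winner.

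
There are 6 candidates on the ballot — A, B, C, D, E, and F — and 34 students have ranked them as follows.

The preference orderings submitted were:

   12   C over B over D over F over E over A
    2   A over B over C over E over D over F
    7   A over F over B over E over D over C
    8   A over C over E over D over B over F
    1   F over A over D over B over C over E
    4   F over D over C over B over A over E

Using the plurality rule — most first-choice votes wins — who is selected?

A

First-place vote totals:
  A: 17
  B: 0
  C: 12
  D: 0
  E: 0
  F: 5
A has the most first-place votes.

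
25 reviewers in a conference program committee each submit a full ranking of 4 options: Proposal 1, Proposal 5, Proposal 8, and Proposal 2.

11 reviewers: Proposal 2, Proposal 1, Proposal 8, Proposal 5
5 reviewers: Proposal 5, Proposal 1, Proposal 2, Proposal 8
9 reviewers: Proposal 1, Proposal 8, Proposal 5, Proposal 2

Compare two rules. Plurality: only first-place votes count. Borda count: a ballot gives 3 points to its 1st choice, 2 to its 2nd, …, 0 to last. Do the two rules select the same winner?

No

Plurality first-place counts: Proposal 1 9, Proposal 5 5, Proposal 8 0, Proposal 2 11 → Proposal 2.
Borda totals: Proposal 1 59, Proposal 5 24, Proposal 8 29, Proposal 2 38 → Proposal 1.
The two rules disagree: plurality picks Proposal 2, Borda picks Proposal 1.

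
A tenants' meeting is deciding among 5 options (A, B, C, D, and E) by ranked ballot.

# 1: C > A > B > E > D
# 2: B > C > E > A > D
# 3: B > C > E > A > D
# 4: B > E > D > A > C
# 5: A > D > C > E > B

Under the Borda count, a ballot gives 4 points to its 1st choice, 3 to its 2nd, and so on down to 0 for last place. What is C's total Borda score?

Borda scores:
  A: 3 + 1 + 1 + 1 + 4 = 10
  B: 2 + 4 + 4 + 4 + 0 = 14
  C: 4 + 3 + 3 + 0 + 2 = 12
  D: 0 + 0 + 0 + 2 + 3 = 5
  E: 1 + 2 + 2 + 3 + 1 = 9

12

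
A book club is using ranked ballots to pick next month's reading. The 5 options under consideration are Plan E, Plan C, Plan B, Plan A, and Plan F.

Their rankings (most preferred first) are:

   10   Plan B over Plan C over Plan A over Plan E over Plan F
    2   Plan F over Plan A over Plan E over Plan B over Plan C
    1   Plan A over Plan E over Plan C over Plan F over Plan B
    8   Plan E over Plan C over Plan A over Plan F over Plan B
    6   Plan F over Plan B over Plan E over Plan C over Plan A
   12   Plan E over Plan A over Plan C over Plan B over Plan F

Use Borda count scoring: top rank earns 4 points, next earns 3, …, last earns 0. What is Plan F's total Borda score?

Borda scores:
  Plan E: 10·1 + 2·2 + 3 + 8·4 + 6·2 + 12·4 = 109
  Plan C: 10·3 + 2·0 + 2 + 8·3 + 6·1 + 12·2 = 86
  Plan B: 10·4 + 2·1 + 0 + 8·0 + 6·3 + 12·1 = 72
  Plan A: 10·2 + 2·3 + 4 + 8·2 + 6·0 + 12·3 = 82
  Plan F: 10·0 + 2·4 + 1 + 8·1 + 6·4 + 12·0 = 41

41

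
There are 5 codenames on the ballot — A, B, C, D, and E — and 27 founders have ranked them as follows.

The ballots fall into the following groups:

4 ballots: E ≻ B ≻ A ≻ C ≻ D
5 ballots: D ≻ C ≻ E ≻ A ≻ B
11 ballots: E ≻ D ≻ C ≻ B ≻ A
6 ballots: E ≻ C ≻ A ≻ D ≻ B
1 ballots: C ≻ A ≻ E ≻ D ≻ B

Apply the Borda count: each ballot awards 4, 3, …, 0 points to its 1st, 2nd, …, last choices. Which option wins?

E

Borda scores:
  A: 4·2 + 5·1 + 11·0 + 6·2 + 3 = 28
  B: 4·3 + 5·0 + 11·1 + 6·0 + 0 = 23
  C: 4·1 + 5·3 + 11·2 + 6·3 + 4 = 63
  D: 4·0 + 5·4 + 11·3 + 6·1 + 1 = 60
  E: 4·4 + 5·2 + 11·4 + 6·4 + 2 = 96
E has the highest total.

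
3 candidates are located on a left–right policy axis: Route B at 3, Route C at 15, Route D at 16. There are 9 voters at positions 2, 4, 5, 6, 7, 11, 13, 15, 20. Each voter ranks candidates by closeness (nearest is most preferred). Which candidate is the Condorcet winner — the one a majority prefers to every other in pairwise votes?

With single-peaked preferences on a line, the Condorcet winner is the candidate closest to the median voter.
The median voter (position 7) is closest to Route B at 3.
Check: Route B vs Route C — voters closer to Route B: 5 of 9.

Route B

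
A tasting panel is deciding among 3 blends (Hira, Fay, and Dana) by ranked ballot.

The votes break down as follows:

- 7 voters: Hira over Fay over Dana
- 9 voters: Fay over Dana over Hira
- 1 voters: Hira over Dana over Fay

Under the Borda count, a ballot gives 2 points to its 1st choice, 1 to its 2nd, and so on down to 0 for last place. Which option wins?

Borda scores:
  Hira: 7·2 + 9·0 + 2 = 16
  Fay: 7·1 + 9·2 + 0 = 25
  Dana: 7·0 + 9·1 + 1 = 10
Fay has the highest total.

Fay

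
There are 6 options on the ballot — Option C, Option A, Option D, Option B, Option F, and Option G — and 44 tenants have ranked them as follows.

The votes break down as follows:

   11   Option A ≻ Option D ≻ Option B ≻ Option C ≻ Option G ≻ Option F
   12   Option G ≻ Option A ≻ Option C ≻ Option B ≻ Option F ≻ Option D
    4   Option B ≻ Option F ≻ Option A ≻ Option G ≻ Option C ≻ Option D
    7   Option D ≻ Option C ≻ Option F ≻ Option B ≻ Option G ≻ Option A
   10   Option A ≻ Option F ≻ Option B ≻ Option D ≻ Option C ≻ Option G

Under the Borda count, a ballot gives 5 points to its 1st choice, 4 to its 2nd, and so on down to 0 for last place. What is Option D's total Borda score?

99

Borda scores:
  Option C: 11·2 + 12·3 + 4·1 + 7·4 + 10·1 = 100
  Option A: 11·5 + 12·4 + 4·3 + 7·0 + 10·5 = 165
  Option D: 11·4 + 12·0 + 4·0 + 7·5 + 10·2 = 99
  Option B: 11·3 + 12·2 + 4·5 + 7·2 + 10·3 = 121
  Option F: 11·0 + 12·1 + 4·4 + 7·3 + 10·4 = 89
  Option G: 11·1 + 12·5 + 4·2 + 7·1 + 10·0 = 86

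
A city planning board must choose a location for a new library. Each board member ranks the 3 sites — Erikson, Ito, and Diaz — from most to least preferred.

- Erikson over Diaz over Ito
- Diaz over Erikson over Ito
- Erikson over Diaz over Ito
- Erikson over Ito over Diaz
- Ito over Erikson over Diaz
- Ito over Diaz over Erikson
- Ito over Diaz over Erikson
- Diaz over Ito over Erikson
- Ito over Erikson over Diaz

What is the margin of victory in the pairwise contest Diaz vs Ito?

1

Ballots ranking Diaz above Ito: 4.
Ballots ranking Ito above Diaz: 5.
Ito wins 5–4, a margin of 1.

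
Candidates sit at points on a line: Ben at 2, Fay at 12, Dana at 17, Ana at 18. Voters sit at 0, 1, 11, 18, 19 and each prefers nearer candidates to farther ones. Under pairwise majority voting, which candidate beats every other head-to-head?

Fay

With single-peaked preferences on a line, the Condorcet winner is the candidate closest to the median voter.
The median voter (position 11) is closest to Fay at 12.
Check: Fay vs Ana — voters closer to Fay: 3 of 5.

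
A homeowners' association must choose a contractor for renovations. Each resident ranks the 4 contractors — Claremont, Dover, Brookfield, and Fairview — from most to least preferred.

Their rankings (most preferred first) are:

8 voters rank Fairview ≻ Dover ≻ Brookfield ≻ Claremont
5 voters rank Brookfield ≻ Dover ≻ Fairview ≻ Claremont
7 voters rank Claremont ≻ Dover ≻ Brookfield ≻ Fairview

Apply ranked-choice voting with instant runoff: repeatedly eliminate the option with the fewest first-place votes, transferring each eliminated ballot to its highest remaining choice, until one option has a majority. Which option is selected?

Fairview

Round 1: Fairview 8, Claremont 7, Brookfield 5, Dover 0. Dover has the fewest and is eliminated.
Round 2: Fairview 8, Claremont 7, Brookfield 5. Brookfield has the fewest and is eliminated.
Round 3: Fairview 13, Claremont 7. Fairview has a majority.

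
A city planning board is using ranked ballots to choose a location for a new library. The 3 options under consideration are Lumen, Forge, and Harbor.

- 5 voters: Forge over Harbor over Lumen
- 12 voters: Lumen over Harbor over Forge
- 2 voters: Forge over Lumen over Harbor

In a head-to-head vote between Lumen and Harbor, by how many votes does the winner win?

Ballots ranking Lumen above Harbor: 12+2 = 14.
Ballots ranking Harbor above Lumen: 5.
Lumen wins 14–5, a margin of 9.

9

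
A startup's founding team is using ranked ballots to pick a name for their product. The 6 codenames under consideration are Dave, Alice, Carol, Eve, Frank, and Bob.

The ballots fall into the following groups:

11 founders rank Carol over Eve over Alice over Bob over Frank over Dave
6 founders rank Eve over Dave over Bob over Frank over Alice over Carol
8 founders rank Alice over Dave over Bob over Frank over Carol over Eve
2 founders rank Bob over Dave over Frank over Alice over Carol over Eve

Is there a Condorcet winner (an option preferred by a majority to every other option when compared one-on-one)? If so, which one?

There is no Condorcet winner

Head-to-head results (27 voters total):
Dave vs Alice: Alice wins 19–8.
Dave vs Carol: Dave wins 16–11.
Dave vs Eve: Eve wins 17–10.
Dave vs Frank: Dave wins 16–11.
Dave vs Bob: Dave wins 14–13.
Alice vs Carol: Alice wins 16–11.
Alice vs Eve: Eve wins 17–10.
Alice vs Frank: Alice wins 19–8.
Alice vs Bob: Alice wins 19–8.
Carol vs Eve: Carol wins 21–6.
Carol vs Frank: Frank wins 16–11.
Carol vs Bob: Bob wins 16–11.
Eve vs Frank: Eve wins 17–10.
Eve vs Bob: Eve wins 17–10.
Frank vs Bob: Bob wins 27–0.
No candidate beats all others: Dave beats Carol beats Eve beats Dave, a majority cycle.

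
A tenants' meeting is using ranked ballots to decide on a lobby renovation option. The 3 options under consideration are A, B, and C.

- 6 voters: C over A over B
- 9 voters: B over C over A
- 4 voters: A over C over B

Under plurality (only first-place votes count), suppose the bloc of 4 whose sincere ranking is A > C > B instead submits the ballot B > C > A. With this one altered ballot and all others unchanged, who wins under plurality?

B

First-place totals with the altered ballot: A 0, B 13, C 6.
The winner is unchanged: still B.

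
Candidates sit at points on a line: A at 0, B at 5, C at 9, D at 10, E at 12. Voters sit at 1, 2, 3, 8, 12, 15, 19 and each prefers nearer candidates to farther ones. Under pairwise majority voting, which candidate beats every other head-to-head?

With single-peaked preferences on a line, the Condorcet winner is the candidate closest to the median voter.
The median voter (position 8) is closest to C at 9.
Check: C vs A — voters closer to C: 4 of 7.

C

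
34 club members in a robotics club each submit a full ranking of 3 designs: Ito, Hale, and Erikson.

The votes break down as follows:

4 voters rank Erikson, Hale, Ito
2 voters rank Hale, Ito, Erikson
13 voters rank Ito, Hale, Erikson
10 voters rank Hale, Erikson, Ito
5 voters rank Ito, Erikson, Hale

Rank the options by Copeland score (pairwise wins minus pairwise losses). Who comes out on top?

Pairwise results:
  Ito vs Hale: Ito wins 18–16.
  Ito vs Erikson: Ito wins 20–14.
  Hale vs Erikson: Hale wins 25–9.
Copeland scores (wins − losses):
  Ito: 2 − 0 = 2
  Hale: 1 − 1 = 0
  Erikson: 0 − 2 = -2
Ito has the best Copeland score.

Ito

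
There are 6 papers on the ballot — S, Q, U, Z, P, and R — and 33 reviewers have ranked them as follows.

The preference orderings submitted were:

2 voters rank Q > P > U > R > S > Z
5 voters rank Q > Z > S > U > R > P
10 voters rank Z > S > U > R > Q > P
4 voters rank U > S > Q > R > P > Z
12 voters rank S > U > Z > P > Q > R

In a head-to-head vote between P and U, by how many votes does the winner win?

Ballots ranking P above U: 2.
Ballots ranking U above P: 5+10+4+12 = 31.
U wins 31–2, a margin of 29.

29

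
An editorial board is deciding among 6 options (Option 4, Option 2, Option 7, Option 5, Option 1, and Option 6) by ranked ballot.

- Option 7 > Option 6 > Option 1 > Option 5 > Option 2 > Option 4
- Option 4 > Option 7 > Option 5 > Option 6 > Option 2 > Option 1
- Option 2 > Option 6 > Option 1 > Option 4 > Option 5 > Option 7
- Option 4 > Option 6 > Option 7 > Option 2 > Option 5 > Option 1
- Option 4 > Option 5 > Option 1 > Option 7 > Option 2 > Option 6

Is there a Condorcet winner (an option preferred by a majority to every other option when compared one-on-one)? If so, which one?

Option 4

Head-to-head results (5 voters total):
Option 4 vs Option 2: Option 4 wins 3–2.
Option 4 vs Option 7: Option 4 wins 4–1.
Option 4 vs Option 5: Option 4 wins 4–1.
Option 4 vs Option 1: Option 4 wins 3–2.
Option 4 vs Option 6: Option 4 wins 3–2.
Option 2 vs Option 7: Option 7 wins 4–1.
Option 2 vs Option 5: Option 5 wins 3–2.
Option 2 vs Option 1: Option 2 wins 3–2.
Option 2 vs Option 6: Option 6 wins 3–2.
Option 7 vs Option 5: Option 7 wins 3–2.
Option 7 vs Option 1: Option 7 wins 3–2.
Option 7 vs Option 6: Option 7 wins 3–2.
Option 5 vs Option 1: Option 5 wins 3–2.
Option 5 vs Option 6: Option 6 wins 3–2.
Option 1 vs Option 6: Option 6 wins 4–1.
Option 4 beats each rival — Option 2 (3–2), Option 7 (4–1), Option 5 (4–1), Option 1 (3–2), Option 6 (3–2) — so Option 4 is the Condorcet winner.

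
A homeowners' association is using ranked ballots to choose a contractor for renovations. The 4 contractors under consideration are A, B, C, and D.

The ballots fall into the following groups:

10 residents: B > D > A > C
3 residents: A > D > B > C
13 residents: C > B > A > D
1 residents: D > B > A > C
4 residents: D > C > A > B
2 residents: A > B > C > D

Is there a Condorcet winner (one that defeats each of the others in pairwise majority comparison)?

Head-to-head results (33 voters total):
A vs B: B wins 24–9.
A vs C: C wins 17–16.
A vs D: A wins 18–15.
B vs C: C wins 17–16.
B vs D: B wins 25–8.
C vs D: D wins 18–15.
No candidate beats all others: A beats D beats C beats A, a majority cycle.

No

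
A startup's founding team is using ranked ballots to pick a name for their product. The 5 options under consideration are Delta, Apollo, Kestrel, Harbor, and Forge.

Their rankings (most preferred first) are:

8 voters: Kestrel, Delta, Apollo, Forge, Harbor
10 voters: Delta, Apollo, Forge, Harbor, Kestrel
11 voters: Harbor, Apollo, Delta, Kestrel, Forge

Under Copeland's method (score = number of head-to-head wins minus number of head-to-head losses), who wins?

Delta

Pairwise results:
  Delta vs Apollo: Delta wins 18–11.
  Delta vs Kestrel: Delta wins 21–8.
  Delta vs Harbor: Delta wins 18–11.
  Delta vs Forge: Delta wins 29–0.
  Apollo vs Kestrel: Apollo wins 21–8.
  Apollo vs Harbor: Apollo wins 18–11.
  Apollo vs Forge: Apollo wins 29–0.
  Kestrel vs Harbor: Harbor wins 21–8.
  Kestrel vs Forge: Kestrel wins 19–10.
  Harbor vs Forge: Forge wins 18–11.
Copeland scores (wins − losses):
  Delta: 4 − 0 = 4
  Apollo: 3 − 1 = 2
  Kestrel: 1 − 3 = -2
  Harbor: 1 − 3 = -2
  Forge: 1 − 3 = -2
Delta has the best Copeland score.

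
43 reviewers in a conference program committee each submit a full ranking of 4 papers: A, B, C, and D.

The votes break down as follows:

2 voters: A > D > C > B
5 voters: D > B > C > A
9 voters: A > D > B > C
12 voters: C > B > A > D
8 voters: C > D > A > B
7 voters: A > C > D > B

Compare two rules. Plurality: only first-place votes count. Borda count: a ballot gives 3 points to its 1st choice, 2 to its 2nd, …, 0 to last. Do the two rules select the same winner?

Plurality first-place counts: A 18, B 0, C 20, D 5 → C.
Borda totals: A 74, B 43, C 81, D 60 → C.
The two rules agree on C.

Yes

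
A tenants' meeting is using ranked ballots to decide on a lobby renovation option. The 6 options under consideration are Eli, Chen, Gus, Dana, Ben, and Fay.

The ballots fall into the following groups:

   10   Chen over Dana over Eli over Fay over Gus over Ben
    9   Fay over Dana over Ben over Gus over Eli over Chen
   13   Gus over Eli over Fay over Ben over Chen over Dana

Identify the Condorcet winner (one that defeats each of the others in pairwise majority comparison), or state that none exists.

Head-to-head results (32 voters total):
Eli vs Chen: Eli wins 22–10.
Eli vs Gus: Gus wins 22–10.
Eli vs Dana: Dana wins 19–13.
Eli vs Ben: Eli wins 23–9.
Eli vs Fay: Eli wins 23–9.
Chen vs Gus: Gus wins 22–10.
Chen vs Dana: Chen wins 23–9.
Chen vs Ben: Ben wins 22–10.
Chen vs Fay: Fay wins 22–10.
Gus vs Dana: Dana wins 19–13.
Gus vs Ben: Gus wins 23–9.
Gus vs Fay: Fay wins 19–13.
Dana vs Ben: Dana wins 19–13.
Dana vs Fay: Fay wins 22–10.
Ben vs Fay: Fay wins 32–0.
No candidate beats all others: Eli beats Chen beats Dana beats Eli, a majority cycle.

None — there is no Condorcet winner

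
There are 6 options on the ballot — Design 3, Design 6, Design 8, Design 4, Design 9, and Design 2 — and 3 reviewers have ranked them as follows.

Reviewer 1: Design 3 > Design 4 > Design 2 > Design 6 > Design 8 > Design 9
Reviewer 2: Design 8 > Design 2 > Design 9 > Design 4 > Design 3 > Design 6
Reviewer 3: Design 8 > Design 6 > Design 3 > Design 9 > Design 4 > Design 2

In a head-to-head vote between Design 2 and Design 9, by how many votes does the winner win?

Ballots ranking Design 2 above Design 9: 2.
Ballots ranking Design 9 above Design 2: 1.
Design 2 wins 2–1, a margin of 1.

1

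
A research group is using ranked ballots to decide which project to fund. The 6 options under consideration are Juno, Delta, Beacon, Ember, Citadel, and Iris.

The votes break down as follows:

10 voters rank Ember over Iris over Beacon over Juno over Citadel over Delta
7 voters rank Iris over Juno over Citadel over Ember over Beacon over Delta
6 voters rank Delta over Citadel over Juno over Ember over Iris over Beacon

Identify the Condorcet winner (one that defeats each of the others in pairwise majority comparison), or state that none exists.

There is no Condorcet winner

Head-to-head results (23 voters total):
Juno vs Delta: Juno wins 17–6.
Juno vs Beacon: Juno wins 13–10.
Juno vs Ember: Juno wins 13–10.
Juno vs Citadel: Juno wins 17–6.
Juno vs Iris: Iris wins 17–6.
Delta vs Beacon: Beacon wins 17–6.
Delta vs Ember: Ember wins 17–6.
Delta vs Citadel: Citadel wins 17–6.
Delta vs Iris: Iris wins 17–6.
Beacon vs Ember: Ember wins 23–0.
Beacon vs Citadel: Citadel wins 13–10.
Beacon vs Iris: Iris wins 23–0.
Ember vs Citadel: Citadel wins 13–10.
Ember vs Iris: Ember wins 16–7.
Citadel vs Iris: Iris wins 17–6.
No candidate beats all others: Juno beats Ember beats Iris beats Juno, a majority cycle.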